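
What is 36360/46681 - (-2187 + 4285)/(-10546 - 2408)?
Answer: 284472089/302352837 ≈ 0.94086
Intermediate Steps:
36360/46681 - (-2187 + 4285)/(-10546 - 2408) = 36360*(1/46681) - 2098/(-12954) = 36360/46681 - 2098*(-1)/12954 = 36360/46681 - 1*(-1049/6477) = 36360/46681 + 1049/6477 = 284472089/302352837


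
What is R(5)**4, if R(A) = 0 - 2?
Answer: 16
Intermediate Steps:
R(A) = -2
R(5)**4 = (-2)**4 = 16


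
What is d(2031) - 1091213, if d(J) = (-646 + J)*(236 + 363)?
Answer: -261598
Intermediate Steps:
d(J) = -386954 + 599*J (d(J) = (-646 + J)*599 = -386954 + 599*J)
d(2031) - 1091213 = (-386954 + 599*2031) - 1091213 = (-386954 + 1216569) - 1091213 = 829615 - 1091213 = -261598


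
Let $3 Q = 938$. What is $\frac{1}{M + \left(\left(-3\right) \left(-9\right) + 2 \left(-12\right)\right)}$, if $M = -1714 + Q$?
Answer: $- \frac{3}{4195} \approx -0.00071514$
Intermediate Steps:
$Q = \frac{938}{3}$ ($Q = \frac{1}{3} \cdot 938 = \frac{938}{3} \approx 312.67$)
$M = - \frac{4204}{3}$ ($M = -1714 + \frac{938}{3} = - \frac{4204}{3} \approx -1401.3$)
$\frac{1}{M + \left(\left(-3\right) \left(-9\right) + 2 \left(-12\right)\right)} = \frac{1}{- \frac{4204}{3} + \left(\left(-3\right) \left(-9\right) + 2 \left(-12\right)\right)} = \frac{1}{- \frac{4204}{3} + \left(27 - 24\right)} = \frac{1}{- \frac{4204}{3} + 3} = \frac{1}{- \frac{4195}{3}} = - \frac{3}{4195}$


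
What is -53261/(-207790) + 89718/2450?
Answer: 1877299267/50908550 ≈ 36.876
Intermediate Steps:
-53261/(-207790) + 89718/2450 = -53261*(-1/207790) + 89718*(1/2450) = 53261/207790 + 44859/1225 = 1877299267/50908550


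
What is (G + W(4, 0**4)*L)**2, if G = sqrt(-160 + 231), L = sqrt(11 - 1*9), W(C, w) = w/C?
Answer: 71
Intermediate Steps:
L = sqrt(2) (L = sqrt(11 - 9) = sqrt(2) ≈ 1.4142)
G = sqrt(71) ≈ 8.4261
(G + W(4, 0**4)*L)**2 = (sqrt(71) + (0**4/4)*sqrt(2))**2 = (sqrt(71) + (0*(1/4))*sqrt(2))**2 = (sqrt(71) + 0*sqrt(2))**2 = (sqrt(71) + 0)**2 = (sqrt(71))**2 = 71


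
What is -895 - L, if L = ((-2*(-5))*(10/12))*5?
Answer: -2810/3 ≈ -936.67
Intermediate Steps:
L = 125/3 (L = (10*(10*(1/12)))*5 = (10*(5/6))*5 = (25/3)*5 = 125/3 ≈ 41.667)
-895 - L = -895 - 1*125/3 = -895 - 125/3 = -2810/3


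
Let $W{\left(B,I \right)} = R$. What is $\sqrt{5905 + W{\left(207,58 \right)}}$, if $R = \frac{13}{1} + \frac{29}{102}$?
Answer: $\frac{\sqrt{61573830}}{102} \approx 76.93$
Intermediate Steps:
$R = \frac{1355}{102}$ ($R = 13 \cdot 1 + 29 \cdot \frac{1}{102} = 13 + \frac{29}{102} = \frac{1355}{102} \approx 13.284$)
$W{\left(B,I \right)} = \frac{1355}{102}$
$\sqrt{5905 + W{\left(207,58 \right)}} = \sqrt{5905 + \frac{1355}{102}} = \sqrt{\frac{603665}{102}} = \frac{\sqrt{61573830}}{102}$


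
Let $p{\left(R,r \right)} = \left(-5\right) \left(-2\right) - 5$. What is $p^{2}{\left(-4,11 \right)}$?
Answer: $25$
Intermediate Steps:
$p{\left(R,r \right)} = 5$ ($p{\left(R,r \right)} = 10 - 5 = 5$)
$p^{2}{\left(-4,11 \right)} = 5^{2} = 25$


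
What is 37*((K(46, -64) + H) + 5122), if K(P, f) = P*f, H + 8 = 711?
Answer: 106597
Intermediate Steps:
H = 703 (H = -8 + 711 = 703)
37*((K(46, -64) + H) + 5122) = 37*((46*(-64) + 703) + 5122) = 37*((-2944 + 703) + 5122) = 37*(-2241 + 5122) = 37*2881 = 106597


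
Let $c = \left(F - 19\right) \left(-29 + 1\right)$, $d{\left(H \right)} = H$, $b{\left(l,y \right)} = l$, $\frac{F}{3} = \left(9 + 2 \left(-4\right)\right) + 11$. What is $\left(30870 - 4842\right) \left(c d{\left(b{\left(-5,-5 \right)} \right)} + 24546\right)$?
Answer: $700829928$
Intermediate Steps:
$F = 36$ ($F = 3 \left(\left(9 + 2 \left(-4\right)\right) + 11\right) = 3 \left(\left(9 - 8\right) + 11\right) = 3 \left(1 + 11\right) = 3 \cdot 12 = 36$)
$c = -476$ ($c = \left(36 - 19\right) \left(-29 + 1\right) = 17 \left(-28\right) = -476$)
$\left(30870 - 4842\right) \left(c d{\left(b{\left(-5,-5 \right)} \right)} + 24546\right) = \left(30870 - 4842\right) \left(\left(-476\right) \left(-5\right) + 24546\right) = 26028 \left(2380 + 24546\right) = 26028 \cdot 26926 = 700829928$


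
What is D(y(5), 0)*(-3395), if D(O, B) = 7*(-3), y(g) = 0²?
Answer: 71295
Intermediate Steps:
y(g) = 0
D(O, B) = -21
D(y(5), 0)*(-3395) = -21*(-3395) = 71295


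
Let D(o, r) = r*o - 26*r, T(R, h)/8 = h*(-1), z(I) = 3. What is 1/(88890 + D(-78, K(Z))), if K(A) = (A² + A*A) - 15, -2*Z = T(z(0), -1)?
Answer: 1/87122 ≈ 1.1478e-5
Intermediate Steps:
T(R, h) = -8*h (T(R, h) = 8*(h*(-1)) = 8*(-h) = -8*h)
Z = -4 (Z = -(-4)*(-1) = -½*8 = -4)
K(A) = -15 + 2*A² (K(A) = (A² + A²) - 15 = 2*A² - 15 = -15 + 2*A²)
D(o, r) = -26*r + o*r (D(o, r) = o*r - 26*r = -26*r + o*r)
1/(88890 + D(-78, K(Z))) = 1/(88890 + (-15 + 2*(-4)²)*(-26 - 78)) = 1/(88890 + (-15 + 2*16)*(-104)) = 1/(88890 + (-15 + 32)*(-104)) = 1/(88890 + 17*(-104)) = 1/(88890 - 1768) = 1/87122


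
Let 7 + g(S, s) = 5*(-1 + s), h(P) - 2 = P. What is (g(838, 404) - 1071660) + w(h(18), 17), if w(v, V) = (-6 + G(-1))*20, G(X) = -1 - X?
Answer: -1069772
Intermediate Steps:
h(P) = 2 + P
w(v, V) = -120 (w(v, V) = (-6 + (-1 - 1*(-1)))*20 = (-6 + (-1 + 1))*20 = (-6 + 0)*20 = -6*20 = -120)
g(S, s) = -12 + 5*s (g(S, s) = -7 + 5*(-1 + s) = -7 + (-5 + 5*s) = -12 + 5*s)
(g(838, 404) - 1071660) + w(h(18), 17) = ((-12 + 5*404) - 1071660) - 120 = ((-12 + 2020) - 1071660) - 120 = (2008 - 1071660) - 120 = -1069652 - 120 = -1069772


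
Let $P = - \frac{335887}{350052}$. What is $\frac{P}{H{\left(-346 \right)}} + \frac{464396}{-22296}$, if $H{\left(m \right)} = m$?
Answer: $- \frac{781100306615}{37506204856} \approx -20.826$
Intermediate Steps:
$P = - \frac{335887}{350052}$ ($P = \left(-335887\right) \frac{1}{350052} = - \frac{335887}{350052} \approx -0.95953$)
$\frac{P}{H{\left(-346 \right)}} + \frac{464396}{-22296} = - \frac{335887}{350052 \left(-346\right)} + \frac{464396}{-22296} = \left(- \frac{335887}{350052}\right) \left(- \frac{1}{346}\right) + 464396 \left(- \frac{1}{22296}\right) = \frac{335887}{121117992} - \frac{116099}{5574} = - \frac{781100306615}{37506204856}$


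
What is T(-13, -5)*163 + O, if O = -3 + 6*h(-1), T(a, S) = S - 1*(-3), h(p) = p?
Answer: -335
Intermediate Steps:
T(a, S) = 3 + S (T(a, S) = S + 3 = 3 + S)
O = -9 (O = -3 + 6*(-1) = -3 - 6 = -9)
T(-13, -5)*163 + O = (3 - 5)*163 - 9 = -2*163 - 9 = -326 - 9 = -335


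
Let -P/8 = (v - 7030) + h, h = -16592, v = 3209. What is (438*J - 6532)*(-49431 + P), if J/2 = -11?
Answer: -1841098664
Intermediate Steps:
J = -22 (J = 2*(-11) = -22)
P = 163304 (P = -8*((3209 - 7030) - 16592) = -8*(-3821 - 16592) = -8*(-20413) = 163304)
(438*J - 6532)*(-49431 + P) = (438*(-22) - 6532)*(-49431 + 163304) = (-9636 - 6532)*113873 = -16168*113873 = -1841098664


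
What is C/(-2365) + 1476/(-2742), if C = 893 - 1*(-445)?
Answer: -1193256/1080805 ≈ -1.1040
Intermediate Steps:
C = 1338 (C = 893 + 445 = 1338)
C/(-2365) + 1476/(-2742) = 1338/(-2365) + 1476/(-2742) = 1338*(-1/2365) + 1476*(-1/2742) = -1338/2365 - 246/457 = -1193256/1080805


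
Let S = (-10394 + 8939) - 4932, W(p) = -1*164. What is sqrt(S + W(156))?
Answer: I*sqrt(6551) ≈ 80.938*I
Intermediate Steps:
W(p) = -164
S = -6387 (S = -1455 - 4932 = -6387)
sqrt(S + W(156)) = sqrt(-6387 - 164) = sqrt(-6551) = I*sqrt(6551)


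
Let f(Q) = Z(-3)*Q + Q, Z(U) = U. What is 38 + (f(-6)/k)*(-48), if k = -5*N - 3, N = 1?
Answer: 110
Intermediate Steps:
k = -8 (k = -5*1 - 3 = -5 - 3 = -8)
f(Q) = -2*Q (f(Q) = -3*Q + Q = -2*Q)
38 + (f(-6)/k)*(-48) = 38 + (-2*(-6)/(-8))*(-48) = 38 + (12*(-⅛))*(-48) = 38 - 3/2*(-48) = 38 + 72 = 110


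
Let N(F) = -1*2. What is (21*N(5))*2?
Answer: -84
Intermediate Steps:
N(F) = -2
(21*N(5))*2 = (21*(-2))*2 = -42*2 = -84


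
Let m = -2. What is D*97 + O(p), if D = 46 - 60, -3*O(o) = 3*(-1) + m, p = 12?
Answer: -4069/3 ≈ -1356.3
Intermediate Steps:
O(o) = 5/3 (O(o) = -(3*(-1) - 2)/3 = -(-3 - 2)/3 = -⅓*(-5) = 5/3)
D = -14
D*97 + O(p) = -14*97 + 5/3 = -1358 + 5/3 = -4069/3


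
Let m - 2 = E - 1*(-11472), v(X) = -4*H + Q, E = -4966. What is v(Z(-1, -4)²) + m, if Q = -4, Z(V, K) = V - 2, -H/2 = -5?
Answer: 6464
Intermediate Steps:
H = 10 (H = -2*(-5) = 10)
Z(V, K) = -2 + V
v(X) = -44 (v(X) = -4*10 - 4 = -40 - 4 = -44)
m = 6508 (m = 2 + (-4966 - 1*(-11472)) = 2 + (-4966 + 11472) = 2 + 6506 = 6508)
v(Z(-1, -4)²) + m = -44 + 6508 = 6464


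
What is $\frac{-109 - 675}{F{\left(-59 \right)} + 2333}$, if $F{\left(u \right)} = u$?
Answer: $- \frac{392}{1137} \approx -0.34477$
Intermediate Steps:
$\frac{-109 - 675}{F{\left(-59 \right)} + 2333} = \frac{-109 - 675}{-59 + 2333} = - \frac{784}{2274} = \left(-784\right) \frac{1}{2274} = - \frac{392}{1137}$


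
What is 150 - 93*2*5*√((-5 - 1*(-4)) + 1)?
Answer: 150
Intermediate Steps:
150 - 93*2*5*√((-5 - 1*(-4)) + 1) = 150 - 930*√((-5 + 4) + 1) = 150 - 930*√(-1 + 1) = 150 - 930*√0 = 150 - 930*0 = 150 - 93*0 = 150 + 0 = 150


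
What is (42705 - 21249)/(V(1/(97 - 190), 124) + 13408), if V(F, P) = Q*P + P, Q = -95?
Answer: 894/73 ≈ 12.247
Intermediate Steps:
V(F, P) = -94*P (V(F, P) = -95*P + P = -94*P)
(42705 - 21249)/(V(1/(97 - 190), 124) + 13408) = (42705 - 21249)/(-94*124 + 13408) = 21456/(-11656 + 13408) = 21456/1752 = 21456*(1/1752) = 894/73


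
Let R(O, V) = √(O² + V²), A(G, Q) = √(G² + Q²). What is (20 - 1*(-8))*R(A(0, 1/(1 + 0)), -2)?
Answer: 28*√5 ≈ 62.610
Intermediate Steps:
(20 - 1*(-8))*R(A(0, 1/(1 + 0)), -2) = (20 - 1*(-8))*√((√(0² + (1/(1 + 0))²))² + (-2)²) = (20 + 8)*√((√(0 + (1/1)²))² + 4) = 28*√((√(0 + 1²))² + 4) = 28*√((√(0 + 1))² + 4) = 28*√((√1)² + 4) = 28*√(1² + 4) = 28*√(1 + 4) = 28*√5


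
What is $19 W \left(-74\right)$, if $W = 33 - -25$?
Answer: $-81548$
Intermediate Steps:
$W = 58$ ($W = 33 + 25 = 58$)
$19 W \left(-74\right) = 19 \cdot 58 \left(-74\right) = 1102 \left(-74\right) = -81548$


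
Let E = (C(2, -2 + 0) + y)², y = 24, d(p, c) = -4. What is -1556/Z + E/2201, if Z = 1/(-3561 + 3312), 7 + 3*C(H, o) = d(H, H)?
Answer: 7674881917/19809 ≈ 3.8744e+5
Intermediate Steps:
C(H, o) = -11/3 (C(H, o) = -7/3 + (⅓)*(-4) = -7/3 - 4/3 = -11/3)
Z = -1/249 (Z = 1/(-249) = -1/249 ≈ -0.0040161)
E = 3721/9 (E = (-11/3 + 24)² = (61/3)² = 3721/9 ≈ 413.44)
-1556/Z + E/2201 = -1556/(-1/249) + (3721/9)/2201 = -1556*(-249) + (3721/9)*(1/2201) = 387444 + 3721/19809 = 7674881917/19809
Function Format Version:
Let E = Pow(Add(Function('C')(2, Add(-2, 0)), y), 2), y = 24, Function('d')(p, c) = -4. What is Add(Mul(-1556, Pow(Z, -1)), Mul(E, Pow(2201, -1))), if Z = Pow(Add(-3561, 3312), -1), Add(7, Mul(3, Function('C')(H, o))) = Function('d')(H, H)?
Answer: Rational(7674881917, 19809) ≈ 3.8744e+5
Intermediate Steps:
Function('C')(H, o) = Rational(-11, 3) (Function('C')(H, o) = Add(Rational(-7, 3), Mul(Rational(1, 3), -4)) = Add(Rational(-7, 3), Rational(-4, 3)) = Rational(-11, 3))
Z = Rational(-1, 249) (Z = Pow(-249, -1) = Rational(-1, 249) ≈ -0.0040161)
E = Rational(3721, 9) (E = Pow(Add(Rational(-11, 3), 24), 2) = Pow(Rational(61, 3), 2) = Rational(3721, 9) ≈ 413.44)
Add(Mul(-1556, Pow(Z, -1)), Mul(E, Pow(2201, -1))) = Add(Mul(-1556, Pow(Rational(-1, 249), -1)), Mul(Rational(3721, 9), Pow(2201, -1))) = Add(Mul(-1556, -249), Mul(Rational(3721, 9), Rational(1, 2201))) = Add(387444, Rational(3721, 19809)) = Rational(7674881917, 19809)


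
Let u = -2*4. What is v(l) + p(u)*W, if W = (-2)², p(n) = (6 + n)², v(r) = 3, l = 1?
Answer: 19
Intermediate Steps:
u = -8
W = 4
v(l) + p(u)*W = 3 + (6 - 8)²*4 = 3 + (-2)²*4 = 3 + 4*4 = 3 + 16 = 19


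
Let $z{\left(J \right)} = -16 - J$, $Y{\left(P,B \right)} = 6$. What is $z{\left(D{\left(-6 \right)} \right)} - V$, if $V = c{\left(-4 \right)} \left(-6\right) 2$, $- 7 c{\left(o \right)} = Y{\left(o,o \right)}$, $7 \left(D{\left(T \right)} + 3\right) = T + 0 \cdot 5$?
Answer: $- \frac{157}{7} \approx -22.429$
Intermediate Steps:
$D{\left(T \right)} = -3 + \frac{T}{7}$ ($D{\left(T \right)} = -3 + \frac{T + 0 \cdot 5}{7} = -3 + \frac{T + 0}{7} = -3 + \frac{T}{7}$)
$c{\left(o \right)} = - \frac{6}{7}$ ($c{\left(o \right)} = \left(- \frac{1}{7}\right) 6 = - \frac{6}{7}$)
$V = \frac{72}{7}$ ($V = \left(- \frac{6}{7}\right) \left(-6\right) 2 = \frac{36}{7} \cdot 2 = \frac{72}{7} \approx 10.286$)
$z{\left(D{\left(-6 \right)} \right)} - V = \left(-16 - \left(-3 + \frac{1}{7} \left(-6\right)\right)\right) - \frac{72}{7} = \left(-16 - \left(-3 - \frac{6}{7}\right)\right) - \frac{72}{7} = \left(-16 - - \frac{27}{7}\right) - \frac{72}{7} = \left(-16 + \frac{27}{7}\right) - \frac{72}{7} = - \frac{85}{7} - \frac{72}{7} = - \frac{157}{7}$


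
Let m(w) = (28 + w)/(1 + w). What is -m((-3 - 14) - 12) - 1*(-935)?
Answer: 26179/28 ≈ 934.96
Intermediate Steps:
m(w) = (28 + w)/(1 + w)
-m((-3 - 14) - 12) - 1*(-935) = -(28 + ((-3 - 14) - 12))/(1 + ((-3 - 14) - 12)) - 1*(-935) = -(28 + (-17 - 12))/(1 + (-17 - 12)) + 935 = -(28 - 29)/(1 - 29) + 935 = -(-1)/(-28) + 935 = -(-1)*(-1)/28 + 935 = -1*1/28 + 935 = -1/28 + 935 = 26179/28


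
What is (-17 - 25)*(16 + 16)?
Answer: -1344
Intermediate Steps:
(-17 - 25)*(16 + 16) = -42*32 = -1344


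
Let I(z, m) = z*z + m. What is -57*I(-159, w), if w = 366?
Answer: -1461879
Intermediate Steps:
I(z, m) = m + z**2 (I(z, m) = z**2 + m = m + z**2)
-57*I(-159, w) = -57*(366 + (-159)**2) = -57*(366 + 25281) = -57*25647 = -1461879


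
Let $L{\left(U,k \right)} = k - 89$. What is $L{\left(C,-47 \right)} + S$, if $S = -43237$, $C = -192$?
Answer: $-43373$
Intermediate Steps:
$L{\left(U,k \right)} = -89 + k$
$L{\left(C,-47 \right)} + S = \left(-89 - 47\right) - 43237 = -136 - 43237 = -43373$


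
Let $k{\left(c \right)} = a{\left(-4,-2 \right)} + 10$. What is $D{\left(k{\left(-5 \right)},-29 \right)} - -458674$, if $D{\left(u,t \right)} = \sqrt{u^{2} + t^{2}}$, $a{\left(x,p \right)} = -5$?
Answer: $458674 + \sqrt{866} \approx 4.587 \cdot 10^{5}$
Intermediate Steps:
$k{\left(c \right)} = 5$ ($k{\left(c \right)} = -5 + 10 = 5$)
$D{\left(u,t \right)} = \sqrt{t^{2} + u^{2}}$
$D{\left(k{\left(-5 \right)},-29 \right)} - -458674 = \sqrt{\left(-29\right)^{2} + 5^{2}} - -458674 = \sqrt{841 + 25} + 458674 = \sqrt{866} + 458674 = 458674 + \sqrt{866}$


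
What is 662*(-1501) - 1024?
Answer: -994686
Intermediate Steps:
662*(-1501) - 1024 = -993662 - 1024 = -994686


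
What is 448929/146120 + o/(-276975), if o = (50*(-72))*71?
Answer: 55278763/13836440 ≈ 3.9952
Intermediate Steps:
o = -255600 (o = -3600*71 = -255600)
448929/146120 + o/(-276975) = 448929/146120 - 255600/(-276975) = 448929*(1/146120) - 255600*(-1/276975) = 34533/11240 + 1136/1231 = 55278763/13836440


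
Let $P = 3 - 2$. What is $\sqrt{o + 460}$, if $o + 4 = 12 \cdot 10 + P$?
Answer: $\sqrt{577} \approx 24.021$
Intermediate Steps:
$P = 1$
$o = 117$ ($o = -4 + \left(12 \cdot 10 + 1\right) = -4 + \left(120 + 1\right) = -4 + 121 = 117$)
$\sqrt{o + 460} = \sqrt{117 + 460} = \sqrt{577}$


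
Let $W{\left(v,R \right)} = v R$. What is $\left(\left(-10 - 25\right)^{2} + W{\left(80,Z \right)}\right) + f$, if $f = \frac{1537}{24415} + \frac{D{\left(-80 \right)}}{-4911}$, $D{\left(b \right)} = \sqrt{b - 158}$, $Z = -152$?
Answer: $- \frac{266976488}{24415} - \frac{i \sqrt{238}}{4911} \approx -10935.0 - 0.0031414 i$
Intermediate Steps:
$W{\left(v,R \right)} = R v$
$D{\left(b \right)} = \sqrt{-158 + b}$
$f = \frac{1537}{24415} - \frac{i \sqrt{238}}{4911}$ ($f = \frac{1537}{24415} + \frac{\sqrt{-158 - 80}}{-4911} = 1537 \cdot \frac{1}{24415} + \sqrt{-238} \left(- \frac{1}{4911}\right) = \frac{1537}{24415} + i \sqrt{238} \left(- \frac{1}{4911}\right) = \frac{1537}{24415} - \frac{i \sqrt{238}}{4911} \approx 0.062953 - 0.0031414 i$)
$\left(\left(-10 - 25\right)^{2} + W{\left(80,Z \right)}\right) + f = \left(\left(-10 - 25\right)^{2} - 12160\right) + \left(\frac{1537}{24415} - \frac{i \sqrt{238}}{4911}\right) = \left(\left(-35\right)^{2} - 12160\right) + \left(\frac{1537}{24415} - \frac{i \sqrt{238}}{4911}\right) = \left(1225 - 12160\right) + \left(\frac{1537}{24415} - \frac{i \sqrt{238}}{4911}\right) = -10935 + \left(\frac{1537}{24415} - \frac{i \sqrt{238}}{4911}\right) = - \frac{266976488}{24415} - \frac{i \sqrt{238}}{4911}$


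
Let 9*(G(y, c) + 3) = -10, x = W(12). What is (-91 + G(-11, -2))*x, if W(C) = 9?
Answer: -856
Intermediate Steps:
x = 9
G(y, c) = -37/9 (G(y, c) = -3 + (⅑)*(-10) = -3 - 10/9 = -37/9)
(-91 + G(-11, -2))*x = (-91 - 37/9)*9 = -856/9*9 = -856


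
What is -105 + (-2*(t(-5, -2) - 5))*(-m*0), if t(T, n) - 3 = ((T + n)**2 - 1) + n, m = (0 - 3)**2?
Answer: -105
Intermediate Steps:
m = 9 (m = (-3)**2 = 9)
t(T, n) = 2 + n + (T + n)**2 (t(T, n) = 3 + (((T + n)**2 - 1) + n) = 3 + ((-1 + (T + n)**2) + n) = 3 + (-1 + n + (T + n)**2) = 2 + n + (T + n)**2)
-105 + (-2*(t(-5, -2) - 5))*(-m*0) = -105 + (-2*((2 - 2 + (-5 - 2)**2) - 5))*(-1*9*0) = -105 + (-2*((2 - 2 + (-7)**2) - 5))*(-9*0) = -105 - 2*((2 - 2 + 49) - 5)*0 = -105 - 2*(49 - 5)*0 = -105 - 2*44*0 = -105 - 88*0 = -105 + 0 = -105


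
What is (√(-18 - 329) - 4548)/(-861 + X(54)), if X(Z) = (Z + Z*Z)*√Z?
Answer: (4548 - I*√347)/(861 - 8910*√6) ≈ -0.21694 + 0.00088857*I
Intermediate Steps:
X(Z) = √Z*(Z + Z²) (X(Z) = (Z + Z²)*√Z = √Z*(Z + Z²))
(√(-18 - 329) - 4548)/(-861 + X(54)) = (√(-18 - 329) - 4548)/(-861 + 54^(3/2)*(1 + 54)) = (√(-347) - 4548)/(-861 + (162*√6)*55) = (I*√347 - 4548)/(-861 + 8910*√6) = (-4548 + I*√347)/(-861 + 8910*√6)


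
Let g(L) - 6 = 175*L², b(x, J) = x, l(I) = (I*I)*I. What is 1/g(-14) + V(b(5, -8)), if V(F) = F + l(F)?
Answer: 4459781/34306 ≈ 130.00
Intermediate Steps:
l(I) = I³ (l(I) = I²*I = I³)
g(L) = 6 + 175*L²
V(F) = F + F³
1/g(-14) + V(b(5, -8)) = 1/(6 + 175*(-14)²) + (5 + 5³) = 1/(6 + 175*196) + (5 + 125) = 1/(6 + 34300) + 130 = 1/34306 + 130 = 4459781/34306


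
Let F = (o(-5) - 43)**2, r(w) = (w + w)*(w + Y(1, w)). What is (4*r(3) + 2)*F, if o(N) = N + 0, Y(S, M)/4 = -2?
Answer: -271872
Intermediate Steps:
Y(S, M) = -8 (Y(S, M) = 4*(-2) = -8)
r(w) = 2*w*(-8 + w) (r(w) = (w + w)*(w - 8) = (2*w)*(-8 + w) = 2*w*(-8 + w))
o(N) = N
F = 2304 (F = (-5 - 43)**2 = (-48)**2 = 2304)
(4*r(3) + 2)*F = (4*(2*3*(-8 + 3)) + 2)*2304 = (4*(2*3*(-5)) + 2)*2304 = (4*(-30) + 2)*2304 = (-120 + 2)*2304 = -118*2304 = -271872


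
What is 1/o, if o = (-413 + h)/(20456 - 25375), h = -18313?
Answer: 4919/18726 ≈ 0.26268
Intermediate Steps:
o = 18726/4919 (o = (-413 - 18313)/(20456 - 25375) = -18726/(-4919) = -18726*(-1/4919) = 18726/4919 ≈ 3.8069)
1/o = 1/(18726/4919) = 4919/18726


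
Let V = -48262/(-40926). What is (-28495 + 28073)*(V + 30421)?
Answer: -262707260788/20463 ≈ -1.2838e+7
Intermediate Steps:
V = 24131/20463 (V = -48262*(-1/40926) = 24131/20463 ≈ 1.1793)
(-28495 + 28073)*(V + 30421) = (-28495 + 28073)*(24131/20463 + 30421) = -422*622529054/20463 = -262707260788/20463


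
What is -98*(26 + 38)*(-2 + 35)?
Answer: -206976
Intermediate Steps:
-98*(26 + 38)*(-2 + 35) = -6272*33 = -98*2112 = -206976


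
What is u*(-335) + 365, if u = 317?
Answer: -105830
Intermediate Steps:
u*(-335) + 365 = 317*(-335) + 365 = -106195 + 365 = -105830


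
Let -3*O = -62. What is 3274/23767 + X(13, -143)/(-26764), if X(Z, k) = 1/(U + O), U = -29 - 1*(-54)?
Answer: 12004599731/87145698356 ≈ 0.13775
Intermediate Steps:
O = 62/3 (O = -⅓*(-62) = 62/3 ≈ 20.667)
U = 25 (U = -29 + 54 = 25)
X(Z, k) = 3/137 (X(Z, k) = 1/(25 + 62/3) = 1/(137/3) = 3/137)
3274/23767 + X(13, -143)/(-26764) = 3274/23767 + (3/137)/(-26764) = 3274*(1/23767) + (3/137)*(-1/26764) = 3274/23767 - 3/3666668 = 12004599731/87145698356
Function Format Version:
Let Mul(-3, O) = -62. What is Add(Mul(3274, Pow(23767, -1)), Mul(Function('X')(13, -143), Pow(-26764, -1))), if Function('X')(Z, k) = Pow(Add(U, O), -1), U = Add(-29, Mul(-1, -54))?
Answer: Rational(12004599731, 87145698356) ≈ 0.13775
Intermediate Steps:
O = Rational(62, 3) (O = Mul(Rational(-1, 3), -62) = Rational(62, 3) ≈ 20.667)
U = 25 (U = Add(-29, 54) = 25)
Function('X')(Z, k) = Rational(3, 137) (Function('X')(Z, k) = Pow(Add(25, Rational(62, 3)), -1) = Pow(Rational(137, 3), -1) = Rational(3, 137))
Add(Mul(3274, Pow(23767, -1)), Mul(Function('X')(13, -143), Pow(-26764, -1))) = Add(Mul(3274, Pow(23767, -1)), Mul(Rational(3, 137), Pow(-26764, -1))) = Add(Mul(3274, Rational(1, 23767)), Mul(Rational(3, 137), Rational(-1, 26764))) = Add(Rational(3274, 23767), Rational(-3, 3666668)) = Rational(12004599731, 87145698356)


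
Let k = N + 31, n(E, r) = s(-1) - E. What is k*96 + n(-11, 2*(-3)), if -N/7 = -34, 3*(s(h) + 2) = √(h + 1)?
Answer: 25833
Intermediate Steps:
s(h) = -2 + √(1 + h)/3 (s(h) = -2 + √(h + 1)/3 = -2 + √(1 + h)/3)
N = 238 (N = -7*(-34) = 238)
n(E, r) = -2 - E (n(E, r) = (-2 + √(1 - 1)/3) - E = (-2 + √0/3) - E = (-2 + (⅓)*0) - E = (-2 + 0) - E = -2 - E)
k = 269 (k = 238 + 31 = 269)
k*96 + n(-11, 2*(-3)) = 269*96 + (-2 - 1*(-11)) = 25824 + (-2 + 11) = 25824 + 9 = 25833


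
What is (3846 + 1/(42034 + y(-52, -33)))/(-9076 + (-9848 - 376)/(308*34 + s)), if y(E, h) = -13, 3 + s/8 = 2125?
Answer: -554493403577/1308577389714 ≈ -0.42374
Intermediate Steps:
s = 16976 (s = -24 + 8*2125 = -24 + 17000 = 16976)
(3846 + 1/(42034 + y(-52, -33)))/(-9076 + (-9848 - 376)/(308*34 + s)) = (3846 + 1/(42034 - 13))/(-9076 + (-9848 - 376)/(308*34 + 16976)) = (3846 + 1/42021)/(-9076 - 10224/(10472 + 16976)) = (3846 + 1/42021)/(-9076 - 10224/27448) = 161612767/(42021*(-9076 - 10224*1/27448)) = 161612767/(42021*(-9076 - 1278/3431)) = 161612767/(42021*(-31141034/3431)) = (161612767/42021)*(-3431/31141034) = -554493403577/1308577389714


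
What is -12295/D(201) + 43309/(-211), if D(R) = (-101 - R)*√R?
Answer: -43309/211 + 12295*√201/60702 ≈ -202.38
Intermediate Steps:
D(R) = √R*(-101 - R)
-12295/D(201) + 43309/(-211) = -12295*√201/(201*(-101 - 1*201)) + 43309/(-211) = -12295*√201/(201*(-101 - 201)) + 43309*(-1/211) = -12295*(-√201/60702) - 43309/211 = -(-12295)*√201/60702 - 43309/211 = 12295*√201/60702 - 43309/211 = -43309/211 + 12295*√201/60702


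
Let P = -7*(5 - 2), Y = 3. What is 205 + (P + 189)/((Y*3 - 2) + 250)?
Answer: 52853/257 ≈ 205.65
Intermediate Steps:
P = -21 (P = -7*3 = -21)
205 + (P + 189)/((Y*3 - 2) + 250) = 205 + (-21 + 189)/((3*3 - 2) + 250) = 205 + 168/((9 - 2) + 250) = 205 + 168/(7 + 250) = 205 + 168/257 = 52853/257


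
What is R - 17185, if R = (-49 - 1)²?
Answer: -14685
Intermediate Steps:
R = 2500 (R = (-50)² = 2500)
R - 17185 = 2500 - 17185 = -14685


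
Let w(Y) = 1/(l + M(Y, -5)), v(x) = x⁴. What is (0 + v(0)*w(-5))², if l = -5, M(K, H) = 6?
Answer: 0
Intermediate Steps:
w(Y) = 1 (w(Y) = 1/(-5 + 6) = 1/1 = 1)
(0 + v(0)*w(-5))² = (0 + 0⁴*1)² = (0 + 0*1)² = (0 + 0)² = 0² = 0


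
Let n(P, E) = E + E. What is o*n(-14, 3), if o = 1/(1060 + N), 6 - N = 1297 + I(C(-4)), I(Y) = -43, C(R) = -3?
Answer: -3/94 ≈ -0.031915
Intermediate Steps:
n(P, E) = 2*E
N = -1248 (N = 6 - (1297 - 43) = 6 - 1*1254 = 6 - 1254 = -1248)
o = -1/188 (o = 1/(1060 - 1248) = 1/(-188) = -1/188 ≈ -0.0053191)
o*n(-14, 3) = -3/94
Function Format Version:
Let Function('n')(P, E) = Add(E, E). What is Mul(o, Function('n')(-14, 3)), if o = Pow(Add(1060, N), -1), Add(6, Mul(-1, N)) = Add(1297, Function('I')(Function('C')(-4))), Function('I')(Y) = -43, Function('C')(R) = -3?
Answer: Rational(-3, 94) ≈ -0.031915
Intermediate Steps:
Function('n')(P, E) = Mul(2, E)
N = -1248 (N = Add(6, Mul(-1, Add(1297, -43))) = Add(6, Mul(-1, 1254)) = Add(6, -1254) = -1248)
o = Rational(-1, 188) (o = Pow(Add(1060, -1248), -1) = Pow(-188, -1) = Rational(-1, 188) ≈ -0.0053191)
Mul(o, Function('n')(-14, 3)) = Mul(Rational(-1, 188), Mul(2, 3)) = Mul(Rational(-1, 188), 6) = Rational(-3, 94)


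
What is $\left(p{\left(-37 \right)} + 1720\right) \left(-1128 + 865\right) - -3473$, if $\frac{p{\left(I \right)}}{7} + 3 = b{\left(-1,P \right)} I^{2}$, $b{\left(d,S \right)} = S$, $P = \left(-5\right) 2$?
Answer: $24759926$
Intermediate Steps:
$P = -10$
$p{\left(I \right)} = -21 - 70 I^{2}$ ($p{\left(I \right)} = -21 + 7 \left(- 10 I^{2}\right) = -21 - 70 I^{2}$)
$\left(p{\left(-37 \right)} + 1720\right) \left(-1128 + 865\right) - -3473 = \left(\left(-21 - 70 \left(-37\right)^{2}\right) + 1720\right) \left(-1128 + 865\right) - -3473 = \left(\left(-21 - 95830\right) + 1720\right) \left(-263\right) + 3473 = \left(-95851 + 1720\right) \left(-263\right) + 3473 = \left(-94131\right) \left(-263\right) + 3473 = 24756453 + 3473 = 24759926$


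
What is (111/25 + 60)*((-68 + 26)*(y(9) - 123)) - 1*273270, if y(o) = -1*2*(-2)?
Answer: 1220028/25 ≈ 48801.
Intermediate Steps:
y(o) = 4 (y(o) = -2*(-2) = 4)
(111/25 + 60)*((-68 + 26)*(y(9) - 123)) - 1*273270 = (111/25 + 60)*((-68 + 26)*(4 - 123)) - 1*273270 = (111*(1/25) + 60)*(-42*(-119)) - 273270 = (111/25 + 60)*4998 - 273270 = (1611/25)*4998 - 273270 = 8051778/25 - 273270 = 1220028/25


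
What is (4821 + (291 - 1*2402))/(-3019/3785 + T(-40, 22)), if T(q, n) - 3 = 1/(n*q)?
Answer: 1805293600/1466379 ≈ 1231.1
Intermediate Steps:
T(q, n) = 3 + 1/(n*q)
(4821 + (291 - 1*2402))/(-3019/3785 + T(-40, 22)) = (4821 + (291 - 1*2402))/(-3019/3785 + (3 + 1/(22*(-40)))) = (4821 + (291 - 2402))/(-3019*1/3785 + (3 + (1/22)*(-1/40))) = (4821 - 2111)/(-3019/3785 + (3 - 1/880)) = 2710/(-3019/3785 + 2639/880) = 2710/(1466379/666160) = 2710*(666160/1466379) = 1805293600/1466379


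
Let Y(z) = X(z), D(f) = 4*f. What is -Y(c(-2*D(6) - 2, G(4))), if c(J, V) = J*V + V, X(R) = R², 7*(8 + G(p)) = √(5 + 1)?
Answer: -153958 + 5488*√6 ≈ -1.4052e+5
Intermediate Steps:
G(p) = -8 + √6/7 (G(p) = -8 + √(5 + 1)/7 = -8 + √6/7)
c(J, V) = V + J*V
Y(z) = z²
-Y(c(-2*D(6) - 2, G(4))) = -((-8 + √6/7)*(1 + (-8*6 - 2)))² = -((-8 + √6/7)*(1 + (-2*24 - 2)))² = -((-8 + √6/7)*(1 + (-48 - 2)))² = -((-8 + √6/7)*(1 - 50))² = -((-8 + √6/7)*(-49))² = -(392 - 7*√6)²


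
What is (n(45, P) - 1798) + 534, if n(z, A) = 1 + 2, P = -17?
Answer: -1261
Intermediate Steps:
n(z, A) = 3
(n(45, P) - 1798) + 534 = (3 - 1798) + 534 = -1795 + 534 = -1261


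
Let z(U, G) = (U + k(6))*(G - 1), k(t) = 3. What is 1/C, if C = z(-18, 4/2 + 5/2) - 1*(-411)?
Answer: 2/717 ≈ 0.0027894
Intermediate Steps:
z(U, G) = (-1 + G)*(3 + U) (z(U, G) = (U + 3)*(G - 1) = (3 + U)*(-1 + G) = (-1 + G)*(3 + U))
C = 717/2 (C = (-3 - 1*(-18) + 3*(4/2 + 5/2) + (4/2 + 5/2)*(-18)) - 1*(-411) = (-3 + 18 + 3*(4*(1/2) + 5*(1/2)) + (4*(1/2) + 5*(1/2))*(-18)) + 411 = (-3 + 18 + 3*(2 + 5/2) + (2 + 5/2)*(-18)) + 411 = (-3 + 18 + 3*(9/2) + (9/2)*(-18)) + 411 = (-3 + 18 + 27/2 - 81) + 411 = -105/2 + 411 = 717/2 ≈ 358.50)
1/C = 1/(717/2) = 2/717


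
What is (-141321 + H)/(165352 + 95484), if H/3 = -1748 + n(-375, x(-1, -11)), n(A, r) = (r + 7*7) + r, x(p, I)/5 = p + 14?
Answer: -36507/65209 ≈ -0.55985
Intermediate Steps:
x(p, I) = 70 + 5*p (x(p, I) = 5*(p + 14) = 5*(14 + p) = 70 + 5*p)
n(A, r) = 49 + 2*r (n(A, r) = (r + 49) + r = (49 + r) + r = 49 + 2*r)
H = -4707 (H = 3*(-1748 + (49 + 2*(70 + 5*(-1)))) = 3*(-1748 + (49 + 2*(70 - 5))) = 3*(-1748 + (49 + 2*65)) = 3*(-1748 + (49 + 130)) = 3*(-1748 + 179) = 3*(-1569) = -4707)
(-141321 + H)/(165352 + 95484) = (-141321 - 4707)/(165352 + 95484) = -146028/260836 = -146028*1/260836 = -36507/65209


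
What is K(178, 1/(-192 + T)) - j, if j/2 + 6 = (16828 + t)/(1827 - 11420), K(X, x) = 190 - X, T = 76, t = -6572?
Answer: 250744/9593 ≈ 26.138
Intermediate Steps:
j = -135628/9593 (j = -12 + 2*((16828 - 6572)/(1827 - 11420)) = -12 + 2*(10256/(-9593)) = -12 + 2*(10256*(-1/9593)) = -12 + 2*(-10256/9593) = -12 - 20512/9593 = -135628/9593 ≈ -14.138)
K(178, 1/(-192 + T)) - j = (190 - 1*178) - 1*(-135628/9593) = (190 - 178) + 135628/9593 = 12 + 135628/9593 = 250744/9593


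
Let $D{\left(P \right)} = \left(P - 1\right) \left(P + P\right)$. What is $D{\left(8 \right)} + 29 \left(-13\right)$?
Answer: $-265$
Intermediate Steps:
$D{\left(P \right)} = 2 P \left(-1 + P\right)$ ($D{\left(P \right)} = \left(-1 + P\right) 2 P = 2 P \left(-1 + P\right)$)
$D{\left(8 \right)} + 29 \left(-13\right) = 2 \cdot 8 \left(-1 + 8\right) + 29 \left(-13\right) = 2 \cdot 8 \cdot 7 - 377 = 112 - 377 = -265$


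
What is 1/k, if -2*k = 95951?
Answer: -2/95951 ≈ -2.0844e-5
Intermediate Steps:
k = -95951/2 (k = -½*95951 = -95951/2 ≈ -47976.)
1/k = 1/(-95951/2) = -2/95951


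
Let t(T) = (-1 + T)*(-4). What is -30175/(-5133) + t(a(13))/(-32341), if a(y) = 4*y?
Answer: 976936807/166006353 ≈ 5.8849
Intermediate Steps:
t(T) = 4 - 4*T
-30175/(-5133) + t(a(13))/(-32341) = -30175/(-5133) + (4 - 16*13)/(-32341) = -30175*(-1/5133) + (4 - 4*52)*(-1/32341) = 30175/5133 + (4 - 208)*(-1/32341) = 30175/5133 - 204*(-1/32341) = 30175/5133 + 204/32341 = 976936807/166006353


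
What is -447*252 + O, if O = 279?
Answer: -112365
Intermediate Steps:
-447*252 + O = -447*252 + 279 = -112644 + 279 = -112365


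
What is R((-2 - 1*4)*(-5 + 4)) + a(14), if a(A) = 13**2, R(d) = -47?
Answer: 122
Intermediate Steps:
a(A) = 169
R((-2 - 1*4)*(-5 + 4)) + a(14) = -47 + 169 = 122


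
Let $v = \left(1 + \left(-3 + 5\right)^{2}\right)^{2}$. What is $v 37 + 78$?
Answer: $1003$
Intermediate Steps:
$v = 25$ ($v = \left(1 + 2^{2}\right)^{2} = \left(1 + 4\right)^{2} = 5^{2} = 25$)
$v 37 + 78 = 25 \cdot 37 + 78 = 925 + 78 = 1003$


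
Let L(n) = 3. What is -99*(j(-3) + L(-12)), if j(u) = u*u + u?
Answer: -891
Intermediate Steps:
j(u) = u + u**2 (j(u) = u**2 + u = u + u**2)
-99*(j(-3) + L(-12)) = -99*(-3*(1 - 3) + 3) = -99*(-3*(-2) + 3) = -99*(6 + 3) = -99*9 = -891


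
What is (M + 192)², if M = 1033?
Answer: 1500625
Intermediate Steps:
(M + 192)² = (1033 + 192)² = 1225² = 1500625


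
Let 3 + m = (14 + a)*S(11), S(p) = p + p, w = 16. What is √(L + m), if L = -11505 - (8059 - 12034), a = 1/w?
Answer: 3*I*√12842/4 ≈ 84.992*I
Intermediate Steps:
S(p) = 2*p
a = 1/16 ≈ 0.062500
L = -7530 (L = -11505 - 1*(-3975) = -11505 + 3975 = -7530)
m = 2451/8 (m = -3 + (14 + 1/16)*(2*11) = -3 + (225/16)*22 = -3 + 2475/8 = 2451/8 ≈ 306.38)
√(L + m) = √(-7530 + 2451/8) = √(-57789/8) = 3*I*√12842/4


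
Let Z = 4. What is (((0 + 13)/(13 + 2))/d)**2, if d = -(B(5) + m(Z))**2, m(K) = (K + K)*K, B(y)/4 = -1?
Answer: 169/138297600 ≈ 1.2220e-6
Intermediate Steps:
B(y) = -4 (B(y) = 4*(-1) = -4)
m(K) = 2*K**2 (m(K) = (2*K)*K = 2*K**2)
d = -784 (d = -(-4 + 2*4**2)**2 = -(-4 + 2*16)**2 = -(-4 + 32)**2 = -1*28**2 = -1*784 = -784)
(((0 + 13)/(13 + 2))/d)**2 = (((0 + 13)/(13 + 2))/(-784))**2 = ((13/15)*(-1/784))**2 = (-13/11760)**2 = 169/138297600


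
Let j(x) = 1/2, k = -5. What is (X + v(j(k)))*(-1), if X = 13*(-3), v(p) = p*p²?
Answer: 311/8 ≈ 38.875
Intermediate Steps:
j(x) = ½
v(p) = p³
X = -39
(X + v(j(k)))*(-1) = (-39 + (½)³)*(-1) = (-39 + ⅛)*(-1) = -311/8*(-1) = 311/8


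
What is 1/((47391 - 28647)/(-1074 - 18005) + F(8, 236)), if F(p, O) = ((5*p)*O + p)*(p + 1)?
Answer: 19079/1622306784 ≈ 1.1760e-5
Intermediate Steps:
F(p, O) = (1 + p)*(p + 5*O*p) (F(p, O) = (5*O*p + p)*(1 + p) = (p + 5*O*p)*(1 + p) = (1 + p)*(p + 5*O*p))
1/((47391 - 28647)/(-1074 - 18005) + F(8, 236)) = 1/((47391 - 28647)/(-1074 - 18005) + 8*(1 + 8 + 5*236 + 5*236*8)) = 1/(18744/(-19079) + 8*(1 + 8 + 1180 + 9440)) = 1/(18744*(-1/19079) + 8*10629) = 1/(-18744/19079 + 85032) = 1/(1622306784/19079) = 19079/1622306784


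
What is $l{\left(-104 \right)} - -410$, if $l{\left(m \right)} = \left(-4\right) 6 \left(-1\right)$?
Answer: $434$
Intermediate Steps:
$l{\left(m \right)} = 24$ ($l{\left(m \right)} = \left(-24\right) \left(-1\right) = 24$)
$l{\left(-104 \right)} - -410 = 24 - -410 = 24 + 410 = 434$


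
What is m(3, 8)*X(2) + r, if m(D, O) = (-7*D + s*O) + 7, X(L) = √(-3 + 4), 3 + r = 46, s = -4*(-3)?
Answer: 125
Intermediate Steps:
s = 12
r = 43 (r = -3 + 46 = 43)
X(L) = 1 (X(L) = √1 = 1)
m(D, O) = 7 - 7*D + 12*O (m(D, O) = (-7*D + 12*O) + 7 = 7 - 7*D + 12*O)
m(3, 8)*X(2) + r = (7 - 7*3 + 12*8)*1 + 43 = (7 - 21 + 96)*1 + 43 = 82*1 + 43 = 82 + 43 = 125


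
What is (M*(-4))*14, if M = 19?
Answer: -1064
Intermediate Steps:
(M*(-4))*14 = (19*(-4))*14 = -76*14 = -1064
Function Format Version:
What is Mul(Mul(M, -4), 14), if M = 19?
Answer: -1064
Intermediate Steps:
Mul(Mul(M, -4), 14) = Mul(Mul(19, -4), 14) = Mul(-76, 14) = -1064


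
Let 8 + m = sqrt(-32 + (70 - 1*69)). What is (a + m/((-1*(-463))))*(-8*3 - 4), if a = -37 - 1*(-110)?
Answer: -946148/463 - 28*I*sqrt(31)/463 ≈ -2043.5 - 0.33671*I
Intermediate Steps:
a = 73 (a = -37 + 110 = 73)
m = -8 + I*sqrt(31) (m = -8 + sqrt(-32 + (70 - 1*69)) = -8 + sqrt(-32 + (70 - 69)) = -8 + sqrt(-32 + 1) = -8 + sqrt(-31) = -8 + I*sqrt(31) ≈ -8.0 + 5.5678*I)
(a + m/((-1*(-463))))*(-8*3 - 4) = (73 + (-8 + I*sqrt(31))/((-1*(-463))))*(-8*3 - 4) = (73 + (-8 + I*sqrt(31))/463)*(-24 - 4) = (73 + (-8 + I*sqrt(31))*(1/463))*(-28) = (73 + (-8/463 + I*sqrt(31)/463))*(-28) = (33791/463 + I*sqrt(31)/463)*(-28) = -946148/463 - 28*I*sqrt(31)/463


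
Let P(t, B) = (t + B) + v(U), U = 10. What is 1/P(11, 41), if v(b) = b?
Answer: 1/62 ≈ 0.016129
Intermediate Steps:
P(t, B) = 10 + B + t (P(t, B) = (t + B) + 10 = (B + t) + 10 = 10 + B + t)
1/P(11, 41) = 1/(10 + 41 + 11) = 1/62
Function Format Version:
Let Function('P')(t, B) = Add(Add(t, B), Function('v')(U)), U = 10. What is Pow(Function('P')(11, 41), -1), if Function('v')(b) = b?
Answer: Rational(1, 62) ≈ 0.016129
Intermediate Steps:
Function('P')(t, B) = Add(10, B, t) (Function('P')(t, B) = Add(Add(t, B), 10) = Add(Add(B, t), 10) = Add(10, B, t))
Pow(Function('P')(11, 41), -1) = Pow(Add(10, 41, 11), -1) = Pow(62, -1) = Rational(1, 62)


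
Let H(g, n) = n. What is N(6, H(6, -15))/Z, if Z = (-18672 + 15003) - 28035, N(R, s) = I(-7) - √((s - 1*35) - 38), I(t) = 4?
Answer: -1/7926 + I*√22/15852 ≈ -0.00012617 + 0.00029589*I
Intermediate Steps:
N(R, s) = 4 - √(-73 + s) (N(R, s) = 4 - √((s - 1*35) - 38) = 4 - √((s - 35) - 38) = 4 - √((-35 + s) - 38) = 4 - √(-73 + s))
Z = -31704 (Z = -3669 - 28035 = -31704)
N(6, H(6, -15))/Z = (4 - √(-73 - 15))/(-31704) = (4 - √(-88))*(-1/31704) = (4 - 2*I*√22)*(-1/31704) = -1/7926 + I*√22/15852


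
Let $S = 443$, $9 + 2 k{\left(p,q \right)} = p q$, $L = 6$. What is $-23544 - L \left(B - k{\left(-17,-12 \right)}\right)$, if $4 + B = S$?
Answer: $-25593$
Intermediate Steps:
$k{\left(p,q \right)} = - \frac{9}{2} + \frac{p q}{2}$
$B = 439$ ($B = -4 + 443 = 439$)
$-23544 - L \left(B - k{\left(-17,-12 \right)}\right) = -23544 - 6 \left(439 - \left(- \frac{9}{2} + \frac{1}{2} \left(-17\right) \left(-12\right)\right)\right) = -23544 - 6 \left(439 - \left(- \frac{9}{2} + 102\right)\right) = -23544 - 6 \left(439 - \frac{195}{2}\right) = -23544 - 6 \cdot \frac{683}{2} = -23544 - 2049 = -25593$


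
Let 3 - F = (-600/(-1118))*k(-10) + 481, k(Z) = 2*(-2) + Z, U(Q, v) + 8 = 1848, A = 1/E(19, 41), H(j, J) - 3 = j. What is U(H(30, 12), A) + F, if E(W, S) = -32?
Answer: 765558/559 ≈ 1369.5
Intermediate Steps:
H(j, J) = 3 + j
A = -1/32 (A = 1/(-32) = -1/32 ≈ -0.031250)
U(Q, v) = 1840 (U(Q, v) = -8 + 1848 = 1840)
k(Z) = -4 + Z
F = -263002/559 (F = 3 - ((-600/(-1118))*(-4 - 10) + 481) = 3 - (-600*(-1/1118)*(-14) + 481) = 3 - ((300/559)*(-14) + 481) = 3 - (-4200/559 + 481) = 3 - 1*264679/559 = 3 - 264679/559 = -263002/559 ≈ -470.49)
U(H(30, 12), A) + F = 1840 - 263002/559 = 765558/559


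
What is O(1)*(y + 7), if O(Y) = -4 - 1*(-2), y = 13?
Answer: -40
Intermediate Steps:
O(Y) = -2 (O(Y) = -4 + 2 = -2)
O(1)*(y + 7) = -2*(13 + 7) = -2*20 = -40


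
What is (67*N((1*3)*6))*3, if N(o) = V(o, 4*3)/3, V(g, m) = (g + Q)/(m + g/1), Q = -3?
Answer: 67/2 ≈ 33.500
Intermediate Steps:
V(g, m) = (-3 + g)/(g + m) (V(g, m) = (g - 3)/(m + g/1) = (-3 + g)/(m + g*1) = (-3 + g)/(m + g) = (-3 + g)/(g + m))
N(o) = (-3 + o)/(3*(12 + o)) (N(o) = ((-3 + o)/(o + 4*3))/3 = ((-3 + o)/(o + 12))*(⅓) = ((-3 + o)/(12 + o))*(⅓) = (-3 + o)/(3*(12 + o)))
(67*N((1*3)*6))*3 = (67*((-3 + (1*3)*6)/(3*(12 + (1*3)*6))))*3 = (67*((-3 + 3*6)/(3*(12 + 3*6))))*3 = (67*((-3 + 18)/(3*(12 + 18))))*3 = (67*((⅓)*15/30))*3 = (67*((⅓)*(1/30)*15))*3 = (67*(⅙))*3 = (67/6)*3 = 67/2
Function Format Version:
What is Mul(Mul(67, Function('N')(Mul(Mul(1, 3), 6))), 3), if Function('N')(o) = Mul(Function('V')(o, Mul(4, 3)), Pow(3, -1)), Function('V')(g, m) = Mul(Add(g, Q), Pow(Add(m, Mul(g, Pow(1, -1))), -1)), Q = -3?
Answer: Rational(67, 2) ≈ 33.500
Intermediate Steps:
Function('V')(g, m) = Mul(Pow(Add(g, m), -1), Add(-3, g)) (Function('V')(g, m) = Mul(Add(g, -3), Pow(Add(m, Mul(g, Pow(1, -1))), -1)) = Mul(Add(-3, g), Pow(Add(m, Mul(g, 1)), -1)) = Mul(Add(-3, g), Pow(Add(m, g), -1)) = Mul(Add(-3, g), Pow(Add(g, m), -1)) = Mul(Pow(Add(g, m), -1), Add(-3, g)))
Function('N')(o) = Mul(Rational(1, 3), Pow(Add(12, o), -1), Add(-3, o)) (Function('N')(o) = Mul(Mul(Pow(Add(o, Mul(4, 3)), -1), Add(-3, o)), Pow(3, -1)) = Mul(Mul(Pow(Add(o, 12), -1), Add(-3, o)), Rational(1, 3)) = Mul(Mul(Pow(Add(12, o), -1), Add(-3, o)), Rational(1, 3)) = Mul(Rational(1, 3), Pow(Add(12, o), -1), Add(-3, o)))
Mul(Mul(67, Function('N')(Mul(Mul(1, 3), 6))), 3) = Mul(Mul(67, Mul(Rational(1, 3), Pow(Add(12, Mul(Mul(1, 3), 6)), -1), Add(-3, Mul(Mul(1, 3), 6)))), 3) = Mul(Mul(67, Mul(Rational(1, 3), Pow(Add(12, Mul(3, 6)), -1), Add(-3, Mul(3, 6)))), 3) = Mul(Mul(67, Mul(Rational(1, 3), Pow(Add(12, 18), -1), Add(-3, 18))), 3) = Mul(Mul(67, Mul(Rational(1, 3), Pow(30, -1), 15)), 3) = Mul(Mul(67, Mul(Rational(1, 3), Rational(1, 30), 15)), 3) = Mul(Mul(67, Rational(1, 6)), 3) = Mul(Rational(67, 6), 3) = Rational(67, 2)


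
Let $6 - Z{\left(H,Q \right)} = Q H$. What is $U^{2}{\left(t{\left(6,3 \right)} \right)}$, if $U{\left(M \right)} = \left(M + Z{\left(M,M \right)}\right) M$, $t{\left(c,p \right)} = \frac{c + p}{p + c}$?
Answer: $36$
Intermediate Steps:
$Z{\left(H,Q \right)} = 6 - H Q$ ($Z{\left(H,Q \right)} = 6 - Q H = 6 - H Q$)
$t{\left(c,p \right)} = 1$ ($t{\left(c,p \right)} = \frac{c + p}{c + p} = 1$)
$U{\left(M \right)} = M \left(6 + M - M^{2}\right)$ ($U{\left(M \right)} = \left(M - \left(-6 + M M\right)\right) M = \left(M - \left(-6 + M^{2}\right)\right) M = \left(6 + M - M^{2}\right) M = M \left(6 + M - M^{2}\right)$)
$U^{2}{\left(t{\left(6,3 \right)} \right)} = \left(1 \left(6 + 1 - 1^{2}\right)\right)^{2} = \left(1 \left(6 + 1 - 1\right)\right)^{2} = \left(1 \cdot 6\right)^{2} = 6^{2} = 36$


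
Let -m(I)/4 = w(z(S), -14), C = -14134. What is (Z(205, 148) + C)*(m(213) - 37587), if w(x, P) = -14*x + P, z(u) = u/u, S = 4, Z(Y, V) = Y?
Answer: 521989275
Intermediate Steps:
z(u) = 1
w(x, P) = P - 14*x
m(I) = 112 (m(I) = -4*(-14 - 14*1) = -4*(-14 - 14) = -4*(-28) = 112)
(Z(205, 148) + C)*(m(213) - 37587) = (205 - 14134)*(112 - 37587) = -13929*(-37475) = 521989275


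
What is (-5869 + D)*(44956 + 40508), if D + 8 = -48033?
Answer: -4607364240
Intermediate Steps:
D = -48041 (D = -8 - 48033 = -48041)
(-5869 + D)*(44956 + 40508) = (-5869 - 48041)*(44956 + 40508) = -53910*85464 = -4607364240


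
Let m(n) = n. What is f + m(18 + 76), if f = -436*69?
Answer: -29990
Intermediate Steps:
f = -30084
f + m(18 + 76) = -30084 + (18 + 76) = -30084 + 94 = -29990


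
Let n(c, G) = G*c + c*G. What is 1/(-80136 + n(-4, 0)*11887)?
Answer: -1/80136 ≈ -1.2479e-5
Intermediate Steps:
n(c, G) = 2*G*c (n(c, G) = G*c + G*c = 2*G*c)
1/(-80136 + n(-4, 0)*11887) = 1/(-80136 + (2*0*(-4))*11887) = 1/(-80136 + 0*11887) = 1/(-80136 + 0) = 1/(-80136) = -1/80136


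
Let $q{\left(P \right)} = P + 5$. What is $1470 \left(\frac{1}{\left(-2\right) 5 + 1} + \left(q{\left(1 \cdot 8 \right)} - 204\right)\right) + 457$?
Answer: $- \frac{841429}{3} \approx -2.8048 \cdot 10^{5}$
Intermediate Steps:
$q{\left(P \right)} = 5 + P$
$1470 \left(\frac{1}{\left(-2\right) 5 + 1} + \left(q{\left(1 \cdot 8 \right)} - 204\right)\right) + 457 = 1470 \left(\frac{1}{\left(-2\right) 5 + 1} + \left(\left(5 + 1 \cdot 8\right) - 204\right)\right) + 457 = 1470 \left(\frac{1}{-10 + 1} + \left(\left(5 + 8\right) - 204\right)\right) + 457 = 1470 \left(\frac{1}{-9} + \left(13 - 204\right)\right) + 457 = 1470 \left(- \frac{1}{9} - 191\right) + 457 = 1470 \left(- \frac{1720}{9}\right) + 457 = - \frac{842800}{3} + 457 = - \frac{841429}{3}$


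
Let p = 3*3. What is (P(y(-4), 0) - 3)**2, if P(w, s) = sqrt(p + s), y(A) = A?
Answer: 0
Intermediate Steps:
p = 9
P(w, s) = sqrt(9 + s)
(P(y(-4), 0) - 3)**2 = (sqrt(9 + 0) - 3)**2 = (sqrt(9) - 3)**2 = (3 - 3)**2 = 0**2 = 0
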